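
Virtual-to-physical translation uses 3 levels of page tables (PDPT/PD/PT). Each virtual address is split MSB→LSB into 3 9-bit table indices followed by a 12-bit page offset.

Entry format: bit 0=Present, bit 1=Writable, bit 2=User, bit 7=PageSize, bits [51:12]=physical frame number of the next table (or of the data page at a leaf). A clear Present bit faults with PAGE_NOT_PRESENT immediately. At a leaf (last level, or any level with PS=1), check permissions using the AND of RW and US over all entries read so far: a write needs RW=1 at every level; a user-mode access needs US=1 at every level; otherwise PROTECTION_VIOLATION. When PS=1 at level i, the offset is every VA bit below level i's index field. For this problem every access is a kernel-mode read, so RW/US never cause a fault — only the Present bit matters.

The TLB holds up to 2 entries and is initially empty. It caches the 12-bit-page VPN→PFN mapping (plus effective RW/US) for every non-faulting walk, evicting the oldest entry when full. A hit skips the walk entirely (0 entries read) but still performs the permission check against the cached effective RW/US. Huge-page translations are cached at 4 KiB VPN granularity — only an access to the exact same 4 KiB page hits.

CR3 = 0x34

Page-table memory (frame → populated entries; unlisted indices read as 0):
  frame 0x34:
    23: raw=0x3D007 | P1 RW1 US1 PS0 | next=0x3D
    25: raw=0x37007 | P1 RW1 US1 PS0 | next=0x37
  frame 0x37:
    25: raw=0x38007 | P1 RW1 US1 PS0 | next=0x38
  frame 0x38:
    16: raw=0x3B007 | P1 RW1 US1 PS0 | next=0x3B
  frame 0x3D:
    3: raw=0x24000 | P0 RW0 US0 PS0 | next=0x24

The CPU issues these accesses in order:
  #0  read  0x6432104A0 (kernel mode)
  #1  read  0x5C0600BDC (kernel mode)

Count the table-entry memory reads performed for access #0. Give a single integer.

Trace:
#0 VA=0x6432104A0 (r,kernel):
  L0 @0x34[25] → 0x37007  P=1,RW=1,US=1,PS=0
  L1 @0x37[25] → 0x38007  P=1,RW=1,US=1,PS=0
  L2 @0x38[16] → 0x3B007  P=1,RW=1,US=1,PS=0
  ⇒ phys 0x3B4A0  [3 reads]
#1 VA=0x5C0600BDC (r,kernel):
  L0 @0x34[23] → 0x3D007  P=1,RW=1,US=1,PS=0
  L1 @0x3D[3] → 0x24000  P=0,RW=0,US=0,PS=0
  → PAGE_NOT_PRESENT  (2 entries read)

Entries read for #0: 3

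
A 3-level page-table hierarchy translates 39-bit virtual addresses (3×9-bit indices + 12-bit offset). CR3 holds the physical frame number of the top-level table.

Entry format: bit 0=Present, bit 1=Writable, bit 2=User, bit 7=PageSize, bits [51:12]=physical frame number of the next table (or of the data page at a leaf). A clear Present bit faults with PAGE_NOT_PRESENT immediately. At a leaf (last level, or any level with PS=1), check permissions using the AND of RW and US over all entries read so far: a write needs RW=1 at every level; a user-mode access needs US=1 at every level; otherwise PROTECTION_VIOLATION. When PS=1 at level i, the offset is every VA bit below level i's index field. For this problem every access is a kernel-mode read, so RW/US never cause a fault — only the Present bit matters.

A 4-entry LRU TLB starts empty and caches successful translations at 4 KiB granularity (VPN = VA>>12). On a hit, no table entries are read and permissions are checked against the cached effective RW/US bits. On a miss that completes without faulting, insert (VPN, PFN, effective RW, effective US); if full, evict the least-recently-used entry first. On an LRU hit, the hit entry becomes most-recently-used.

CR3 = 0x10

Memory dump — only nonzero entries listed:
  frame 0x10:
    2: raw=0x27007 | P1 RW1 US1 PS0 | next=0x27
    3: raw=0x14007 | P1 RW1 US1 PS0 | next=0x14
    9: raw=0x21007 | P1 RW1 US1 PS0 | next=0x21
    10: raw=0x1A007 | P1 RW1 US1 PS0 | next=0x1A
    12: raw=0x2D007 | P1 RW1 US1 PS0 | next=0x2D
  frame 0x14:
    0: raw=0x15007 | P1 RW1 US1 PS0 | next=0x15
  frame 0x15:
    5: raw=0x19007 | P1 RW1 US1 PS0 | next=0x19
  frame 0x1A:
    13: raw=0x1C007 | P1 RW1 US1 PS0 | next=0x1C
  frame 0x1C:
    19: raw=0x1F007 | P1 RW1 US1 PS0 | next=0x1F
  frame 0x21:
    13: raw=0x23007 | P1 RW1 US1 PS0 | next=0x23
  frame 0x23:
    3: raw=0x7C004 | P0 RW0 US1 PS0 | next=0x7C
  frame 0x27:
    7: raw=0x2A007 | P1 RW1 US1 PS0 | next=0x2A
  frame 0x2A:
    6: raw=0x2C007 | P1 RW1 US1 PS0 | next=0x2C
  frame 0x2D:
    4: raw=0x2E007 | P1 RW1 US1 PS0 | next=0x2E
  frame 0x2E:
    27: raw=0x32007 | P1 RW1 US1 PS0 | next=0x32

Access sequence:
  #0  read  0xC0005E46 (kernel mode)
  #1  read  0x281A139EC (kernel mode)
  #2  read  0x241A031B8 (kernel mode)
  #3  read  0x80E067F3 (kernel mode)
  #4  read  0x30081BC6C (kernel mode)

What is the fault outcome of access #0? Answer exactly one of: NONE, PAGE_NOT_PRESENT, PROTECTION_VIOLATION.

Trace:
#0 VA=0xC0005E46 (r,kernel):
  L0 @0x10[3] → 0x14007  P=1,RW=1,US=1,PS=0
  L1 @0x14[0] → 0x15007  P=1,RW=1,US=1,PS=0
  L2 @0x15[5] → 0x19007  P=1,RW=1,US=1,PS=0
  ⇒ phys 0x19E46  [3 reads]
#1 VA=0x281A139EC (r,kernel):
  L0 @0x10[10] → 0x1A007  P=1,RW=1,US=1,PS=0
  L1 @0x1A[13] → 0x1C007  P=1,RW=1,US=1,PS=0
  L2 @0x1C[19] → 0x1F007  P=1,RW=1,US=1,PS=0
  ⇒ phys 0x1F9EC  [3 reads]
#2 VA=0x241A031B8 (r,kernel):
  L0 @0x10[9] → 0x21007  P=1,RW=1,US=1,PS=0
  L1 @0x21[13] → 0x23007  P=1,RW=1,US=1,PS=0
  L2 @0x23[3] → 0x7C004  P=0,RW=0,US=1,PS=0
  → PAGE_NOT_PRESENT  (3 entries read)
#3 VA=0x80E067F3 (r,kernel):
  L0 @0x10[2] → 0x27007  P=1,RW=1,US=1,PS=0
  L1 @0x27[7] → 0x2A007  P=1,RW=1,US=1,PS=0
  L2 @0x2A[6] → 0x2C007  P=1,RW=1,US=1,PS=0
  ⇒ phys 0x2C7F3  [3 reads]
#4 VA=0x30081BC6C (r,kernel):
  L0 @0x10[12] → 0x2D007  P=1,RW=1,US=1,PS=0
  L1 @0x2D[4] → 0x2E007  P=1,RW=1,US=1,PS=0
  L2 @0x2E[27] → 0x32007  P=1,RW=1,US=1,PS=0
  ⇒ phys 0x32C6C  [3 reads]

Access #0 fault: NONE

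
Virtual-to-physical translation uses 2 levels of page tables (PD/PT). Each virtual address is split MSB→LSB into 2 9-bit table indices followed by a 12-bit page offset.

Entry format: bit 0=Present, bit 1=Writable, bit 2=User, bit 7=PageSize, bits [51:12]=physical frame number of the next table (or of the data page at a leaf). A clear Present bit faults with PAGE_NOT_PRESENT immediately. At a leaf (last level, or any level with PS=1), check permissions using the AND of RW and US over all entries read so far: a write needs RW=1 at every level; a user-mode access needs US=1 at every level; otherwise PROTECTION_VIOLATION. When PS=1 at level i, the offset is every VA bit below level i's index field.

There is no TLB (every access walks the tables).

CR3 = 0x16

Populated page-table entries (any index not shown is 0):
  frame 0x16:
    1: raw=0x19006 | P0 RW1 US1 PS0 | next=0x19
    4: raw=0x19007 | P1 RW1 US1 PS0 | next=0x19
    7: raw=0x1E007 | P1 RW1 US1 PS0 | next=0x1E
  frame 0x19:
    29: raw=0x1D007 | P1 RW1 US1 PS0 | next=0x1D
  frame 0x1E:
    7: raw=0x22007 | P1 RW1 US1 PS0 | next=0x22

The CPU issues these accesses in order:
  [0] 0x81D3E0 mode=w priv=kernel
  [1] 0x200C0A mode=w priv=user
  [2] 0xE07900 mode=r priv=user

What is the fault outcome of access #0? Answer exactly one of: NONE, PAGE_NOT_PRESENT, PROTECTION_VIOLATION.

Trace:
#0 VA=0x81D3E0 (w,kernel):
  [0] read 0x16 idx=4: raw=0x19007 flags P=1 W=1 U=1 S=0
  [1] read 0x19 idx=29: raw=0x1D007 flags P=1 W=1 U=1 S=0
  → PA=0x1D3E0  (2 entries read)
#1 VA=0x200C0A (w,user):
  [0] read 0x16 idx=1: raw=0x19006 flags P=0 W=1 U=1 S=0
  → PAGE_NOT_PRESENT  (1 entries read)
#2 VA=0xE07900 (r,user):
  [0] read 0x16 idx=7: raw=0x1E007 flags P=1 W=1 U=1 S=0
  [1] read 0x1E idx=7: raw=0x22007 flags P=1 W=1 U=1 S=0
  → PA=0x22900  (2 entries read)

Access #0 fault: NONE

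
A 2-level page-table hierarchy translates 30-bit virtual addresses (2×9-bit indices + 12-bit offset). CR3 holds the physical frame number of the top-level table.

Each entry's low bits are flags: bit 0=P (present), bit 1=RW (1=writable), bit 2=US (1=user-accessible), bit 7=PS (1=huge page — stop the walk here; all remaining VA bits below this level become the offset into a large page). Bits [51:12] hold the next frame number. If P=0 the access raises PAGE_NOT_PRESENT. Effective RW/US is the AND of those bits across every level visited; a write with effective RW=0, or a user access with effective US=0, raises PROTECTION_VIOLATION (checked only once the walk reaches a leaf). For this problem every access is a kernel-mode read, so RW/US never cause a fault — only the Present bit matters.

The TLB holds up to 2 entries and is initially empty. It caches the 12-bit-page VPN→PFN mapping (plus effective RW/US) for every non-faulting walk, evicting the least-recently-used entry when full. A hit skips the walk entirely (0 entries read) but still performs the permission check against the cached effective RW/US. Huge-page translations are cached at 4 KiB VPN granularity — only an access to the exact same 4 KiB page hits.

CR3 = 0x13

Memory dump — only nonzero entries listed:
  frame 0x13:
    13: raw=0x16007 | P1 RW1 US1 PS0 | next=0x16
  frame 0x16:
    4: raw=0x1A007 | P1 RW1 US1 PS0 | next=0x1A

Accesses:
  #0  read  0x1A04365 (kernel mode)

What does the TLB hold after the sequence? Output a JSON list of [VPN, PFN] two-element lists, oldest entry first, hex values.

Trace:
#0 VA=0x1A04365 (r,kernel):
  lvl0: tbl 0x13, slot 13 ⇒ 0x16007 (P1/RW1/US1/PS0)
  lvl1: tbl 0x16, slot 4 ⇒ 0x1A007 (P1/RW1/US1/PS0)
  ⇒ phys 0x1A365  [2 reads]

TLB: [["0x1A04", "0x1A"]]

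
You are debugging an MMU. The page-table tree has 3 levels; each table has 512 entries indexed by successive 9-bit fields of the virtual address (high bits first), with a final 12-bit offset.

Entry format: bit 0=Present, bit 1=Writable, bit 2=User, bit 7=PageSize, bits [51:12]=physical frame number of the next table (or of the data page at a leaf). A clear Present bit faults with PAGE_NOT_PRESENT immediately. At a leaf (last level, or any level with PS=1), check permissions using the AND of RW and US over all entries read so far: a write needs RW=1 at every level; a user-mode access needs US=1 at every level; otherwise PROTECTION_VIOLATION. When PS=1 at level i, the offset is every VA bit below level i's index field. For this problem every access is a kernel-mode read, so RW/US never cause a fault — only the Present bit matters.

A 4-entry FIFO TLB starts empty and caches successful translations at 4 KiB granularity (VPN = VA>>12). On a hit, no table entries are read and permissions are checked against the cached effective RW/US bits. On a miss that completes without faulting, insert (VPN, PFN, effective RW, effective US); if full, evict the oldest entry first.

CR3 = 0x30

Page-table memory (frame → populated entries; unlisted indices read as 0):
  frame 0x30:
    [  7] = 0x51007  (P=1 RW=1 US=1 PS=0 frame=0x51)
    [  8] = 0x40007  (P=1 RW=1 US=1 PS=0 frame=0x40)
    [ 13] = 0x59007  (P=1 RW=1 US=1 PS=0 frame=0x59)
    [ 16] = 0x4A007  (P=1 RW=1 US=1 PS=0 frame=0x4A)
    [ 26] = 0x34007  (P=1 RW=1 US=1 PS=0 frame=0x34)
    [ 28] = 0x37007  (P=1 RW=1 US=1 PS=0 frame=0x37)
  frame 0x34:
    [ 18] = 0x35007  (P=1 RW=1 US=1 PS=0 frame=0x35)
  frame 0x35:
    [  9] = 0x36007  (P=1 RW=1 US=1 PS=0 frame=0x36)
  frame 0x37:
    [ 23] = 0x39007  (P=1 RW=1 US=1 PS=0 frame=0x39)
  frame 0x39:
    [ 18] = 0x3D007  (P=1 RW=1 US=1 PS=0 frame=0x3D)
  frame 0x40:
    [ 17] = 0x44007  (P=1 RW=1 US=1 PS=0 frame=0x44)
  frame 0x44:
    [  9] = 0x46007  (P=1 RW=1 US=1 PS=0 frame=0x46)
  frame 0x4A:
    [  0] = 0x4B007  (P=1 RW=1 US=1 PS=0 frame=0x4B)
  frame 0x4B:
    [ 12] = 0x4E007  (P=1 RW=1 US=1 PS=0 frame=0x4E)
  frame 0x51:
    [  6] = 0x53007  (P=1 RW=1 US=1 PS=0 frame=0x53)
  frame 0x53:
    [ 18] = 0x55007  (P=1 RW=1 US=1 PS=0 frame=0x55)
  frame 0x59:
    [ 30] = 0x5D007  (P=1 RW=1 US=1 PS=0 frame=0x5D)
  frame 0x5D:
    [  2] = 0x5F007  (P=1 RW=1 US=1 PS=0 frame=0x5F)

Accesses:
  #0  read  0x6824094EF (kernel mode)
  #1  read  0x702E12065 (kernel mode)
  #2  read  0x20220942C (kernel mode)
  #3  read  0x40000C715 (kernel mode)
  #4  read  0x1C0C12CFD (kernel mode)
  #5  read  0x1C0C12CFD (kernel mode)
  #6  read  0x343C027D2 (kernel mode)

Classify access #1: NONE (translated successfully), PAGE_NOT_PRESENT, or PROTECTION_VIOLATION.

Per-access translation:
#0 VA=0x6824094EF (r,kernel):
  lvl0: tbl 0x30, slot 26 ⇒ 0x34007 (P1/RW1/US1/PS0)
  lvl1: tbl 0x34, slot 18 ⇒ 0x35007 (P1/RW1/US1/PS0)
  lvl2: tbl 0x35, slot 9 ⇒ 0x36007 (P1/RW1/US1/PS0)
  ✓ 0x364EF  — 3 lookups
#1 VA=0x702E12065 (r,kernel):
  lvl0: tbl 0x30, slot 28 ⇒ 0x37007 (P1/RW1/US1/PS0)
  lvl1: tbl 0x37, slot 23 ⇒ 0x39007 (P1/RW1/US1/PS0)
  lvl2: tbl 0x39, slot 18 ⇒ 0x3D007 (P1/RW1/US1/PS0)
  ✓ 0x3D065  — 3 lookups
#2 VA=0x20220942C (r,kernel):
  lvl0: tbl 0x30, slot 8 ⇒ 0x40007 (P1/RW1/US1/PS0)
  lvl1: tbl 0x40, slot 17 ⇒ 0x44007 (P1/RW1/US1/PS0)
  lvl2: tbl 0x44, slot 9 ⇒ 0x46007 (P1/RW1/US1/PS0)
  ✓ 0x4642C  — 3 lookups
#3 VA=0x40000C715 (r,kernel):
  lvl0: tbl 0x30, slot 16 ⇒ 0x4A007 (P1/RW1/US1/PS0)
  lvl1: tbl 0x4A, slot 0 ⇒ 0x4B007 (P1/RW1/US1/PS0)
  lvl2: tbl 0x4B, slot 12 ⇒ 0x4E007 (P1/RW1/US1/PS0)
  ✓ 0x4E715  — 3 lookups
#4 VA=0x1C0C12CFD (r,kernel):
  lvl0: tbl 0x30, slot 7 ⇒ 0x51007 (P1/RW1/US1/PS0)
  lvl1: tbl 0x51, slot 6 ⇒ 0x53007 (P1/RW1/US1/PS0)
  lvl2: tbl 0x53, slot 18 ⇒ 0x55007 (P1/RW1/US1/PS0)
  ✓ 0x55CFD  — 3 lookups
#5 VA=0x1C0C12CFD (r,kernel):
  TLB hit vpn=0x1C0C12 → PA=0x55CFD
#6 VA=0x343C027D2 (r,kernel):
  lvl0: tbl 0x30, slot 13 ⇒ 0x59007 (P1/RW1/US1/PS0)
  lvl1: tbl 0x59, slot 30 ⇒ 0x5D007 (P1/RW1/US1/PS0)
  lvl2: tbl 0x5D, slot 2 ⇒ 0x5F007 (P1/RW1/US1/PS0)
  ✓ 0x5F7D2  — 3 lookups

Access #1 fault: NONE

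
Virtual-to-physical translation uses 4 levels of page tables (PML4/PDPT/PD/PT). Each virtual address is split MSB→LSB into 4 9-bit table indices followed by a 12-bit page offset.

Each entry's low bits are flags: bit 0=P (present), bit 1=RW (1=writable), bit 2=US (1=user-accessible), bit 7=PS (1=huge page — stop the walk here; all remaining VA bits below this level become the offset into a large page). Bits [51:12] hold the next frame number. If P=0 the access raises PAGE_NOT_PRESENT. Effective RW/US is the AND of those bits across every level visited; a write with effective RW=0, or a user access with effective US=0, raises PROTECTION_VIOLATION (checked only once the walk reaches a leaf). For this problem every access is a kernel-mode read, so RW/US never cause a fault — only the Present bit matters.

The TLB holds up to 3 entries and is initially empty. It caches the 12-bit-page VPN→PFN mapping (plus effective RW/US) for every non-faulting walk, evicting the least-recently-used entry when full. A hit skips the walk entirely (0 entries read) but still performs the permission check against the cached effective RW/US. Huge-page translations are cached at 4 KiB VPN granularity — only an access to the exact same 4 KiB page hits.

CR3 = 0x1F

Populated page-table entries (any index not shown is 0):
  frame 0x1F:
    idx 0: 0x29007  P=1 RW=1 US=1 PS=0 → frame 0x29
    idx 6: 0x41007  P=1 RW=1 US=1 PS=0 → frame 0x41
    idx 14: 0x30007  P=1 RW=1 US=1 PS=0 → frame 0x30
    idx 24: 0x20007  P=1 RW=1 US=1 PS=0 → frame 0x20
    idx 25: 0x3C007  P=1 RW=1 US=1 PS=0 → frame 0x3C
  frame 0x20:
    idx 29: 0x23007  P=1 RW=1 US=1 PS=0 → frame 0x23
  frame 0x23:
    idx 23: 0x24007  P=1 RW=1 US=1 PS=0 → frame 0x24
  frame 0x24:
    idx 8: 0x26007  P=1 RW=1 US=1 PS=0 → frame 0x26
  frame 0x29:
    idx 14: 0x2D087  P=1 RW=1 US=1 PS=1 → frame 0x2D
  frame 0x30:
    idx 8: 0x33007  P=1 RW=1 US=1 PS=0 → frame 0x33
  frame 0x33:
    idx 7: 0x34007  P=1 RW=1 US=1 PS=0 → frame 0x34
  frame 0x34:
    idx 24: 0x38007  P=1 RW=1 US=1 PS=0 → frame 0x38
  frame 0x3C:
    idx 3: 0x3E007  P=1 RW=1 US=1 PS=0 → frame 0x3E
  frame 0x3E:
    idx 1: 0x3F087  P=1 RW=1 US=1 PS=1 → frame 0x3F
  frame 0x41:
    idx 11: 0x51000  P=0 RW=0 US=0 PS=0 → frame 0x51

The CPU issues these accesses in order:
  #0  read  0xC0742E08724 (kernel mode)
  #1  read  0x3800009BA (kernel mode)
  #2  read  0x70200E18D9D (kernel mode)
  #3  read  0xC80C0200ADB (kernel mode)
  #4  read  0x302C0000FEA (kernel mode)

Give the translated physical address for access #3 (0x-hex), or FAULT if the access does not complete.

Per-access translation:
#0 VA=0xC0742E08724 (r,kernel):
  lvl0: tbl 0x1F, slot 24 ⇒ 0x20007 (P1/RW1/US1/PS0)
  lvl1: tbl 0x20, slot 29 ⇒ 0x23007 (P1/RW1/US1/PS0)
  lvl2: tbl 0x23, slot 23 ⇒ 0x24007 (P1/RW1/US1/PS0)
  lvl3: tbl 0x24, slot 8 ⇒ 0x26007 (P1/RW1/US1/PS0)
  ✓ 0x26724  — 4 lookups
#1 VA=0x3800009BA (r,kernel):
  lvl0: tbl 0x1F, slot 0 ⇒ 0x29007 (P1/RW1/US1/PS0)
  lvl1: tbl 0x29, slot 14 ⇒ 0x2D087 (P1/RW1/US1/PS1)
  ✓ 0x2D9BA (huge @L1)  — 2 lookups
#2 VA=0x70200E18D9D (r,kernel):
  lvl0: tbl 0x1F, slot 14 ⇒ 0x30007 (P1/RW1/US1/PS0)
  lvl1: tbl 0x30, slot 8 ⇒ 0x33007 (P1/RW1/US1/PS0)
  lvl2: tbl 0x33, slot 7 ⇒ 0x34007 (P1/RW1/US1/PS0)
  lvl3: tbl 0x34, slot 24 ⇒ 0x38007 (P1/RW1/US1/PS0)
  ✓ 0x38D9D  — 4 lookups
#3 VA=0xC80C0200ADB (r,kernel):
  lvl0: tbl 0x1F, slot 25 ⇒ 0x3C007 (P1/RW1/US1/PS0)
  lvl1: tbl 0x3C, slot 3 ⇒ 0x3E007 (P1/RW1/US1/PS0)
  lvl2: tbl 0x3E, slot 1 ⇒ 0x3F087 (P1/RW1/US1/PS1)
  ✓ 0x3FADB (huge @L2)  — 3 lookups
#4 VA=0x302C0000FEA (r,kernel):
  lvl0: tbl 0x1F, slot 6 ⇒ 0x41007 (P1/RW1/US1/PS0)
  lvl1: tbl 0x41, slot 11 ⇒ 0x51000 (P0/RW0/US0/PS0)
  → PAGE_NOT_PRESENT  (2 entries read)

Access #3 PA: 0x3FADB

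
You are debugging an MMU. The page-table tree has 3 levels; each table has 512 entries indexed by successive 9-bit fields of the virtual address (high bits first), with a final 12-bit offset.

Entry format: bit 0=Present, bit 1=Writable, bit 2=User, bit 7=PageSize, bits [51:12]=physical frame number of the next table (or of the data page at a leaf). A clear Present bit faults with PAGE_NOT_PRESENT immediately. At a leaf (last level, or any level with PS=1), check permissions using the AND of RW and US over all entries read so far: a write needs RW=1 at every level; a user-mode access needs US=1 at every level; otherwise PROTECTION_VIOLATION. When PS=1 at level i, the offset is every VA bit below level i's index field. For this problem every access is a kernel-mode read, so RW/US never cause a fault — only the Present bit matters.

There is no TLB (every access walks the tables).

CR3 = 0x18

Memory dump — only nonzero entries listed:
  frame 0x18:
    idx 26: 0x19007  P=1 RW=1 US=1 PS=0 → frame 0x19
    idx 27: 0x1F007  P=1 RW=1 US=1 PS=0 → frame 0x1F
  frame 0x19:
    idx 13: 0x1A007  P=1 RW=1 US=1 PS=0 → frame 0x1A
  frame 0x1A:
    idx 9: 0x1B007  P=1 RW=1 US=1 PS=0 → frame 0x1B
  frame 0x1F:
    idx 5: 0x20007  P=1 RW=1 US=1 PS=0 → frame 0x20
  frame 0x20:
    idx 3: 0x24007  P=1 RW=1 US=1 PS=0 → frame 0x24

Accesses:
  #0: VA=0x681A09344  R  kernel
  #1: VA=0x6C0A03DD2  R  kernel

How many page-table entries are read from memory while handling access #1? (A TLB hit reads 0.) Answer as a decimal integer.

Per-access translation:
#0 VA=0x681A09344 (r,kernel):
  L0: frame=0x18 idx=26 entry=0x19007 [P=1 RW=1 US=1 PS=0]
  L1: frame=0x19 idx=13 entry=0x1A007 [P=1 RW=1 US=1 PS=0]
  L2: frame=0x1A idx=9 entry=0x1B007 [P=1 RW=1 US=1 PS=0]
  → PA=0x1B344  (3 entries read)
#1 VA=0x6C0A03DD2 (r,kernel):
  L0: frame=0x18 idx=27 entry=0x1F007 [P=1 RW=1 US=1 PS=0]
  L1: frame=0x1F idx=5 entry=0x20007 [P=1 RW=1 US=1 PS=0]
  L2: frame=0x20 idx=3 entry=0x24007 [P=1 RW=1 US=1 PS=0]
  → PA=0x24DD2  (3 entries read)

Entries read for #1: 3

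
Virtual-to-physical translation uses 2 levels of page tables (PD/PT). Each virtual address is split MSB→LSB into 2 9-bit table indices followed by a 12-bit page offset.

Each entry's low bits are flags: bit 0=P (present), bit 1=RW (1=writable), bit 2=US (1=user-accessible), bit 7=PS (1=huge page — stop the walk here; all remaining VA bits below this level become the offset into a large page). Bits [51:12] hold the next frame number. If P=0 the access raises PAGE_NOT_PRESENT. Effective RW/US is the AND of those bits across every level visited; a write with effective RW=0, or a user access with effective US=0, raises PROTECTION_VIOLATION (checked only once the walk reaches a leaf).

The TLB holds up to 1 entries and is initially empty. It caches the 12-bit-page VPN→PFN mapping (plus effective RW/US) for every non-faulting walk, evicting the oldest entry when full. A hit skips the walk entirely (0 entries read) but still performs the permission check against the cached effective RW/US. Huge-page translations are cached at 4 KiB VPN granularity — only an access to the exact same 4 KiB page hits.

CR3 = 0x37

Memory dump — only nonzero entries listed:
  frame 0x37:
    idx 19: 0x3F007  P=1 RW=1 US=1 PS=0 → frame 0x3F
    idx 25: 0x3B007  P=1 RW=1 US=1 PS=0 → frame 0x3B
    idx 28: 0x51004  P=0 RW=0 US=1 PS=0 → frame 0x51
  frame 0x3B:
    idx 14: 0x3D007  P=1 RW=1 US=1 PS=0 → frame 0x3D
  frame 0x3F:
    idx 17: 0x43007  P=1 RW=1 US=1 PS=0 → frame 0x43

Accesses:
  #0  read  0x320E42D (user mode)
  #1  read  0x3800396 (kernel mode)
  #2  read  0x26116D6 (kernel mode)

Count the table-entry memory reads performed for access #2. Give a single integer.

Trace:
#0 VA=0x320E42D (r,user):
  L0: frame=0x37 idx=25 entry=0x3B007 [P=1 RW=1 US=1 PS=0]
  L1: frame=0x3B idx=14 entry=0x3D007 [P=1 RW=1 US=1 PS=0]
  ✓ 0x3D42D  — 2 lookups
#1 VA=0x3800396 (r,kernel):
  L0: frame=0x37 idx=28 entry=0x51004 [P=0 RW=0 US=1 PS=0]
  ✗ PAGE_NOT_PRESENT  [1 reads]
#2 VA=0x26116D6 (r,kernel):
  L0: frame=0x37 idx=19 entry=0x3F007 [P=1 RW=1 US=1 PS=0]
  L1: frame=0x3F idx=17 entry=0x43007 [P=1 RW=1 US=1 PS=0]
  ✓ 0x436D6  — 2 lookups

Entries read for #2: 2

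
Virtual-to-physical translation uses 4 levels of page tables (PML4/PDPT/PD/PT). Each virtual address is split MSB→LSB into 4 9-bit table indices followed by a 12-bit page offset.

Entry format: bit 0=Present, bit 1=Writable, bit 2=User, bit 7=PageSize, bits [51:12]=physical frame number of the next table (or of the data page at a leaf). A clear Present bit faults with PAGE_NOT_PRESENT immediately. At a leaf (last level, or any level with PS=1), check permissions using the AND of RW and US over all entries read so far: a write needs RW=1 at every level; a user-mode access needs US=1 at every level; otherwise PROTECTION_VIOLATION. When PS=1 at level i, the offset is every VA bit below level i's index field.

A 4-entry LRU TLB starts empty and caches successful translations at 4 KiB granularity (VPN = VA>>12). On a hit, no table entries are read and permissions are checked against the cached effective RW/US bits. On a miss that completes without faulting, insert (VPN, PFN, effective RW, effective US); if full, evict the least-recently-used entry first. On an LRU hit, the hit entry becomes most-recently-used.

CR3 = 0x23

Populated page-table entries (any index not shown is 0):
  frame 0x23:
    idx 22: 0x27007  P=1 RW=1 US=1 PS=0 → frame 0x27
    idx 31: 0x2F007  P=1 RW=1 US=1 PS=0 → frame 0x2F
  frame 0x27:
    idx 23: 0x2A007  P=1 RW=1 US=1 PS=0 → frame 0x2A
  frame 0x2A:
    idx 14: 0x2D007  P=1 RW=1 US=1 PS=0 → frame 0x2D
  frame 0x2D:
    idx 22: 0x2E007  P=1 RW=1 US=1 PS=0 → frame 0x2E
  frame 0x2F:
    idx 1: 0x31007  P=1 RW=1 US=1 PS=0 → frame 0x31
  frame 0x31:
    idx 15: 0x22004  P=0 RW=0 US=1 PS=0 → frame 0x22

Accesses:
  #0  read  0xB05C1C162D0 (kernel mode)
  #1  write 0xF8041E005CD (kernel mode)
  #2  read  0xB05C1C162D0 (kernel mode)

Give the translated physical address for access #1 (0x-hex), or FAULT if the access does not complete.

Walk each access:
#0 VA=0xB05C1C162D0 (r,kernel):
  L0: frame=0x23 idx=22 entry=0x27007 [P=1 RW=1 US=1 PS=0]
  L1: frame=0x27 idx=23 entry=0x2A007 [P=1 RW=1 US=1 PS=0]
  L2: frame=0x2A idx=14 entry=0x2D007 [P=1 RW=1 US=1 PS=0]
  L3: frame=0x2D idx=22 entry=0x2E007 [P=1 RW=1 US=1 PS=0]
  → PA=0x2E2D0  (4 entries read)
#1 VA=0xF8041E005CD (w,kernel):
  L0: frame=0x23 idx=31 entry=0x2F007 [P=1 RW=1 US=1 PS=0]
  L1: frame=0x2F idx=1 entry=0x31007 [P=1 RW=1 US=1 PS=0]
  L2: frame=0x31 idx=15 entry=0x22004 [P=0 RW=0 US=1 PS=0]
  ✗ PAGE_NOT_PRESENT  [3 reads]
#2 VA=0xB05C1C162D0 (r,kernel):
  TLB hit vpn=0xB05C1C16 → PA=0x2E2D0

Access #1 PA: FAULT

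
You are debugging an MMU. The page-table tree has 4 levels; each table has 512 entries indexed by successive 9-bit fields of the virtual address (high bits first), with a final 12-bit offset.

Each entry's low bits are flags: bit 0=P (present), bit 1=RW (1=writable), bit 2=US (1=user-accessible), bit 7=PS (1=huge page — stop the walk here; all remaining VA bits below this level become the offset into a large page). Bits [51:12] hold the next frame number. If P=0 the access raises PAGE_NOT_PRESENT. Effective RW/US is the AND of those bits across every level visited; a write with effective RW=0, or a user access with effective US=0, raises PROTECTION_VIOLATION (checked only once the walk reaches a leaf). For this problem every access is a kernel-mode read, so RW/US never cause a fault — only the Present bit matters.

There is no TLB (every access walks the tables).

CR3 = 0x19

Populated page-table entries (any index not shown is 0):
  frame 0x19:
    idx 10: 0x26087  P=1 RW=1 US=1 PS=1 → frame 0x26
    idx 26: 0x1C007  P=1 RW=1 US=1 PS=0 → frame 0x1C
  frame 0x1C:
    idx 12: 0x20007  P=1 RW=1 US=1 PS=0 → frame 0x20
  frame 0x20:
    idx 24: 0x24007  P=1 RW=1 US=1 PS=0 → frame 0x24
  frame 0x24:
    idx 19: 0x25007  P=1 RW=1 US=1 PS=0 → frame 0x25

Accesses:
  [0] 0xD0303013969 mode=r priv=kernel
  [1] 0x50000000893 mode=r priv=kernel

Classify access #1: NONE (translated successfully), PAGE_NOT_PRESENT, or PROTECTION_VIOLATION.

Trace:
#0 VA=0xD0303013969 (r,kernel):
  L0 @0x19[26] → 0x1C007  P=1,RW=1,US=1,PS=0
  L1 @0x1C[12] → 0x20007  P=1,RW=1,US=1,PS=0
  L2 @0x20[24] → 0x24007  P=1,RW=1,US=1,PS=0
  L3 @0x24[19] → 0x25007  P=1,RW=1,US=1,PS=0
  ✓ 0x25969  — 4 lookups
#1 VA=0x50000000893 (r,kernel):
  L0 @0x19[10] → 0x26087  P=1,RW=1,US=1,PS=1
  ✓ 0x26893 (huge @L0)  — 1 lookups

Access #1 fault: NONE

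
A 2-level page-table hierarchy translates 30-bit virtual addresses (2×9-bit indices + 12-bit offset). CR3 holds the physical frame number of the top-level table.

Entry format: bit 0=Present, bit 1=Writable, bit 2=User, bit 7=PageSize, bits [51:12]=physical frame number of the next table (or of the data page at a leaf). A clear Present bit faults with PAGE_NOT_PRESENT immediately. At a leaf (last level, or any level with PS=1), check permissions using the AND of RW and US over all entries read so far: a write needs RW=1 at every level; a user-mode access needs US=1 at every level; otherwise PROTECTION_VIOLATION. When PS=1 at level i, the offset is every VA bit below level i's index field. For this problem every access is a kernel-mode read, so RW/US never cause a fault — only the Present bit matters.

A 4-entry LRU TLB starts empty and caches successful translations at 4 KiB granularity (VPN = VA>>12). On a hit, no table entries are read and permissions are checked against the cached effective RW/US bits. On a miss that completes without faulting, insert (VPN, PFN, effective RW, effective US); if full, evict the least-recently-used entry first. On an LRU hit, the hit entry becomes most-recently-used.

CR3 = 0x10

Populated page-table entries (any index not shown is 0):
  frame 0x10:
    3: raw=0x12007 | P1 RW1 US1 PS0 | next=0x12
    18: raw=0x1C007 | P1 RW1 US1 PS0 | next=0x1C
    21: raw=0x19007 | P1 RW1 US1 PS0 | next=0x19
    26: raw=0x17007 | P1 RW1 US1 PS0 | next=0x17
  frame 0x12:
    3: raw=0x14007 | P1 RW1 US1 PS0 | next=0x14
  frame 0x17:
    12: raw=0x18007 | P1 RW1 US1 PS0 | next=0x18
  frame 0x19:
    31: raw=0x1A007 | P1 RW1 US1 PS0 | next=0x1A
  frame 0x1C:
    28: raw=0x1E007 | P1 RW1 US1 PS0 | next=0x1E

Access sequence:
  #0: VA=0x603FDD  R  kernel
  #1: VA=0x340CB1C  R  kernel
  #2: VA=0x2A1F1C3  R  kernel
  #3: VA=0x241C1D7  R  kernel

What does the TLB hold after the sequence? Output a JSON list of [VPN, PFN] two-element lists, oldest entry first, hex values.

Trace:
#0 VA=0x603FDD (r,kernel):
  L0: frame=0x10 idx=3 entry=0x12007 [P=1 RW=1 US=1 PS=0]
  L1: frame=0x12 idx=3 entry=0x14007 [P=1 RW=1 US=1 PS=0]
  ✓ 0x14FDD  — 2 lookups
#1 VA=0x340CB1C (r,kernel):
  L0: frame=0x10 idx=26 entry=0x17007 [P=1 RW=1 US=1 PS=0]
  L1: frame=0x17 idx=12 entry=0x18007 [P=1 RW=1 US=1 PS=0]
  ✓ 0x18B1C  — 2 lookups
#2 VA=0x2A1F1C3 (r,kernel):
  L0: frame=0x10 idx=21 entry=0x19007 [P=1 RW=1 US=1 PS=0]
  L1: frame=0x19 idx=31 entry=0x1A007 [P=1 RW=1 US=1 PS=0]
  ✓ 0x1A1C3  — 2 lookups
#3 VA=0x241C1D7 (r,kernel):
  L0: frame=0x10 idx=18 entry=0x1C007 [P=1 RW=1 US=1 PS=0]
  L1: frame=0x1C idx=28 entry=0x1E007 [P=1 RW=1 US=1 PS=0]
  ✓ 0x1E1D7  — 2 lookups

TLB: [["0x603", "0x14"], ["0x340C", "0x18"], ["0x2A1F", "0x1A"], ["0x241C", "0x1E"]]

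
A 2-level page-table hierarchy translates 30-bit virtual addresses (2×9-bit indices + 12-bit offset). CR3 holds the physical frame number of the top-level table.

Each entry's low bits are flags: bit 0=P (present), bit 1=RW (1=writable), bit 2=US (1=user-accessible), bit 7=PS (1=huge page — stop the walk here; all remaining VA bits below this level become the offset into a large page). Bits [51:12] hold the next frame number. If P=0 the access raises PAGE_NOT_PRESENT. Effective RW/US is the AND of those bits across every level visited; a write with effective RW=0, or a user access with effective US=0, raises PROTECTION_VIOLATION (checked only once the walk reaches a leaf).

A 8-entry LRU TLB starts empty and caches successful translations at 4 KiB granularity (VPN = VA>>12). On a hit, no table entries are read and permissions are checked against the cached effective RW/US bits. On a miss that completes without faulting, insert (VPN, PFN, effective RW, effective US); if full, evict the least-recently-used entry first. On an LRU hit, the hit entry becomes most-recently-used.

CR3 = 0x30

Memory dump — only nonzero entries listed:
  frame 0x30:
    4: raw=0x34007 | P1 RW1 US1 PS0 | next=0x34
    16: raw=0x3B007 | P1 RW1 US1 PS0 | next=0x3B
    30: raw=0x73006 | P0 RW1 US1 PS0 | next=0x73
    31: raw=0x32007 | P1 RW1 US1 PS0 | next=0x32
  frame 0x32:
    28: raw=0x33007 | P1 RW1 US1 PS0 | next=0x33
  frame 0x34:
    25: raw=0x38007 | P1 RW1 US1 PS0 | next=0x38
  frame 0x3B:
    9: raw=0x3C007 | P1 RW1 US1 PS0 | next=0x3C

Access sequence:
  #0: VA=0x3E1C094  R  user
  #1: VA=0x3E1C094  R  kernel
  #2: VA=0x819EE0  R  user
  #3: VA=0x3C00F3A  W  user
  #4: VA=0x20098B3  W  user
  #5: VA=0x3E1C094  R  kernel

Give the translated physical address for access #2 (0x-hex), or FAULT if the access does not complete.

Per-access translation:
#0 VA=0x3E1C094 (r,user):
  [0] read 0x30 idx=31: raw=0x32007 flags P=1 W=1 U=1 S=0
  [1] read 0x32 idx=28: raw=0x33007 flags P=1 W=1 U=1 S=0
  → PA=0x33094  (2 entries read)
#1 VA=0x3E1C094 (r,kernel):
  TLB hit vpn=0x3E1C → PA=0x33094
#2 VA=0x819EE0 (r,user):
  [0] read 0x30 idx=4: raw=0x34007 flags P=1 W=1 U=1 S=0
  [1] read 0x34 idx=25: raw=0x38007 flags P=1 W=1 U=1 S=0
  → PA=0x38EE0  (2 entries read)
#3 VA=0x3C00F3A (w,user):
  [0] read 0x30 idx=30: raw=0x73006 flags P=0 W=1 U=1 S=0
  → PAGE_NOT_PRESENT  (1 entries read)
#4 VA=0x20098B3 (w,user):
  [0] read 0x30 idx=16: raw=0x3B007 flags P=1 W=1 U=1 S=0
  [1] read 0x3B idx=9: raw=0x3C007 flags P=1 W=1 U=1 S=0
  → PA=0x3C8B3  (2 entries read)
#5 VA=0x3E1C094 (r,kernel):
  TLB hit vpn=0x3E1C → PA=0x33094

Access #2 PA: 0x38EE0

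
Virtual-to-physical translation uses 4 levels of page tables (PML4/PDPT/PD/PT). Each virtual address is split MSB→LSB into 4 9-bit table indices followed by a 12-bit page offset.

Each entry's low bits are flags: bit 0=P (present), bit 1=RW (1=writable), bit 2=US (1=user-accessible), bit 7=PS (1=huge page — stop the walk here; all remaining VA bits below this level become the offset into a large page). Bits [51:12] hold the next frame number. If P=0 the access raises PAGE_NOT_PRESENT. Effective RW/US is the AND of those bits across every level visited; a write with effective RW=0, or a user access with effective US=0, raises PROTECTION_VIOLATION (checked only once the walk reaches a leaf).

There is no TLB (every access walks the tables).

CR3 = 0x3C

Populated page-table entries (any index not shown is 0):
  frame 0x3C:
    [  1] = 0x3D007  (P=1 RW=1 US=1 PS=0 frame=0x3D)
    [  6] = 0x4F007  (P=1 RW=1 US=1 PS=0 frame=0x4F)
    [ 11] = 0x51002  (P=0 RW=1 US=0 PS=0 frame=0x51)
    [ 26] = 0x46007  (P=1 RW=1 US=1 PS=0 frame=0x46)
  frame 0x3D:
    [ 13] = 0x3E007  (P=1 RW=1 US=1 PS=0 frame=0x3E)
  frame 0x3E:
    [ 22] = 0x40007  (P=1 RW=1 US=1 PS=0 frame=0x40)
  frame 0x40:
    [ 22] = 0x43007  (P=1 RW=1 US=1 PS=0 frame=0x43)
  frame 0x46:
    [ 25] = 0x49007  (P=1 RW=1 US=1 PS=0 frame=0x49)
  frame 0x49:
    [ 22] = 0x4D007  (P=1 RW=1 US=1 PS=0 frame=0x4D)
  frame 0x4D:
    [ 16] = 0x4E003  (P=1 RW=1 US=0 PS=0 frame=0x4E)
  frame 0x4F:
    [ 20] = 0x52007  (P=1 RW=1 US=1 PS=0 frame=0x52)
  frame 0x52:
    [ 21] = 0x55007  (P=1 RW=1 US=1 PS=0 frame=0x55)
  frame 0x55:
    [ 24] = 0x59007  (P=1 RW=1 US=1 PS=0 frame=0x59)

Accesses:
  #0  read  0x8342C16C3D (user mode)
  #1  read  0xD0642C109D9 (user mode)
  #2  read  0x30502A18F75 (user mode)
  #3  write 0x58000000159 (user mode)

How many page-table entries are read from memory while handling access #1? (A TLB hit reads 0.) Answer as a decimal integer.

Per-access translation:
#0 VA=0x8342C16C3D (r,user):
  [0] read 0x3C idx=1: raw=0x3D007 flags P=1 W=1 U=1 S=0
  [1] read 0x3D idx=13: raw=0x3E007 flags P=1 W=1 U=1 S=0
  [2] read 0x3E idx=22: raw=0x40007 flags P=1 W=1 U=1 S=0
  [3] read 0x40 idx=22: raw=0x43007 flags P=1 W=1 U=1 S=0
  → PA=0x43C3D  (4 entries read)
#1 VA=0xD0642C109D9 (r,user):
  [0] read 0x3C idx=26: raw=0x46007 flags P=1 W=1 U=1 S=0
  [1] read 0x46 idx=25: raw=0x49007 flags P=1 W=1 U=1 S=0
  [2] read 0x49 idx=22: raw=0x4D007 flags P=1 W=1 U=1 S=0
  [3] read 0x4D idx=16: raw=0x4E003 flags P=1 W=1 U=0 S=0
  → PROTECTION_VIOLATION  (4 entries read)
#2 VA=0x30502A18F75 (r,user):
  [0] read 0x3C idx=6: raw=0x4F007 flags P=1 W=1 U=1 S=0
  [1] read 0x4F idx=20: raw=0x52007 flags P=1 W=1 U=1 S=0
  [2] read 0x52 idx=21: raw=0x55007 flags P=1 W=1 U=1 S=0
  [3] read 0x55 idx=24: raw=0x59007 flags P=1 W=1 U=1 S=0
  → PA=0x59F75  (4 entries read)
#3 VA=0x58000000159 (w,user):
  [0] read 0x3C idx=11: raw=0x51002 flags P=0 W=1 U=0 S=0
  → PAGE_NOT_PRESENT  (1 entries read)

Entries read for #1: 4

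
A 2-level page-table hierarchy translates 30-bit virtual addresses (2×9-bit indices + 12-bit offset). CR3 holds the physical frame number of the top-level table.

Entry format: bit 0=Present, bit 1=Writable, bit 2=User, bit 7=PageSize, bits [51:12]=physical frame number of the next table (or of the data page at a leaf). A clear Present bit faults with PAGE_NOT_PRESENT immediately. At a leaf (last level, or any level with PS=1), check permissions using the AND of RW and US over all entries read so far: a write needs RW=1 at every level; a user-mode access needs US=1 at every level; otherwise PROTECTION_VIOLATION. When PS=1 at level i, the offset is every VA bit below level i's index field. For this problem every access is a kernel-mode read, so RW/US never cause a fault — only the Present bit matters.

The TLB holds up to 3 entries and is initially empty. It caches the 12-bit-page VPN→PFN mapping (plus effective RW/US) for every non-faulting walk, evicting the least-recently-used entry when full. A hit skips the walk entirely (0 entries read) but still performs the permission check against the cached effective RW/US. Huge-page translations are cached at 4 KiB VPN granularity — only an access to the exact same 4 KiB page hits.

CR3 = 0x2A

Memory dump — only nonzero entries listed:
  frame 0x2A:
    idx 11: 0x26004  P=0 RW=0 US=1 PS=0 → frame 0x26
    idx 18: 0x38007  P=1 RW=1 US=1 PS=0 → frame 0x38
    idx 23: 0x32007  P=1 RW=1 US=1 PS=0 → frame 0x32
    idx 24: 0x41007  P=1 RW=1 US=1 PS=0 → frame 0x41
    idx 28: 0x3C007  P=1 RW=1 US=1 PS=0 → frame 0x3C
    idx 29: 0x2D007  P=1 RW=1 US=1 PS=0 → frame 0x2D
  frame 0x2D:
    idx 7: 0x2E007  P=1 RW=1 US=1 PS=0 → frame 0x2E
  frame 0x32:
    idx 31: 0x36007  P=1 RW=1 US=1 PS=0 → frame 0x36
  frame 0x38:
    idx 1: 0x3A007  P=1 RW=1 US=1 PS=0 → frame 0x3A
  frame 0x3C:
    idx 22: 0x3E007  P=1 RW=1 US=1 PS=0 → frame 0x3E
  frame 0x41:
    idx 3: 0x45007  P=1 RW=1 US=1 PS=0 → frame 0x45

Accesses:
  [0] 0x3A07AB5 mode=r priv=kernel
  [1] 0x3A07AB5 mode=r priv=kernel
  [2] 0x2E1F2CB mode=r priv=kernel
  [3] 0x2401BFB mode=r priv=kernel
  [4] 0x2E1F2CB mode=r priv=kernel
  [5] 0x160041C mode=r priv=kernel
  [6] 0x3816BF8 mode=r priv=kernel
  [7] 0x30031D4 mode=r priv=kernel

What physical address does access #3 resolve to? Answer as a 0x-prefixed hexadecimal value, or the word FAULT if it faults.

Walk each access:
#0 VA=0x3A07AB5 (r,kernel):
  L0 @0x2A[29] → 0x2D007  P=1,RW=1,US=1,PS=0
  L1 @0x2D[7] → 0x2E007  P=1,RW=1,US=1,PS=0
  → PA=0x2EAB5  (2 entries read)
#1 VA=0x3A07AB5 (r,kernel):
  TLB hit vpn=0x3A07 → PA=0x2EAB5
#2 VA=0x2E1F2CB (r,kernel):
  L0 @0x2A[23] → 0x32007  P=1,RW=1,US=1,PS=0
  L1 @0x32[31] → 0x36007  P=1,RW=1,US=1,PS=0
  → PA=0x362CB  (2 entries read)
#3 VA=0x2401BFB (r,kernel):
  L0 @0x2A[18] → 0x38007  P=1,RW=1,US=1,PS=0
  L1 @0x38[1] → 0x3A007  P=1,RW=1,US=1,PS=0
  → PA=0x3ABFB  (2 entries read)
#4 VA=0x2E1F2CB (r,kernel):
  TLB hit vpn=0x2E1F → PA=0x362CB
#5 VA=0x160041C (r,kernel):
  L0 @0x2A[11] → 0x26004  P=0,RW=0,US=1,PS=0
  ⇒ fault: PAGE_NOT_PRESENT  — 1 lookups
#6 VA=0x3816BF8 (r,kernel):
  L0 @0x2A[28] → 0x3C007  P=1,RW=1,US=1,PS=0
  L1 @0x3C[22] → 0x3E007  P=1,RW=1,US=1,PS=0
  → PA=0x3EBF8  (2 entries read)
#7 VA=0x30031D4 (r,kernel):
  L0 @0x2A[24] → 0x41007  P=1,RW=1,US=1,PS=0
  L1 @0x41[3] → 0x45007  P=1,RW=1,US=1,PS=0
  → PA=0x451D4  (2 entries read)

Access #3 PA: 0x3ABFB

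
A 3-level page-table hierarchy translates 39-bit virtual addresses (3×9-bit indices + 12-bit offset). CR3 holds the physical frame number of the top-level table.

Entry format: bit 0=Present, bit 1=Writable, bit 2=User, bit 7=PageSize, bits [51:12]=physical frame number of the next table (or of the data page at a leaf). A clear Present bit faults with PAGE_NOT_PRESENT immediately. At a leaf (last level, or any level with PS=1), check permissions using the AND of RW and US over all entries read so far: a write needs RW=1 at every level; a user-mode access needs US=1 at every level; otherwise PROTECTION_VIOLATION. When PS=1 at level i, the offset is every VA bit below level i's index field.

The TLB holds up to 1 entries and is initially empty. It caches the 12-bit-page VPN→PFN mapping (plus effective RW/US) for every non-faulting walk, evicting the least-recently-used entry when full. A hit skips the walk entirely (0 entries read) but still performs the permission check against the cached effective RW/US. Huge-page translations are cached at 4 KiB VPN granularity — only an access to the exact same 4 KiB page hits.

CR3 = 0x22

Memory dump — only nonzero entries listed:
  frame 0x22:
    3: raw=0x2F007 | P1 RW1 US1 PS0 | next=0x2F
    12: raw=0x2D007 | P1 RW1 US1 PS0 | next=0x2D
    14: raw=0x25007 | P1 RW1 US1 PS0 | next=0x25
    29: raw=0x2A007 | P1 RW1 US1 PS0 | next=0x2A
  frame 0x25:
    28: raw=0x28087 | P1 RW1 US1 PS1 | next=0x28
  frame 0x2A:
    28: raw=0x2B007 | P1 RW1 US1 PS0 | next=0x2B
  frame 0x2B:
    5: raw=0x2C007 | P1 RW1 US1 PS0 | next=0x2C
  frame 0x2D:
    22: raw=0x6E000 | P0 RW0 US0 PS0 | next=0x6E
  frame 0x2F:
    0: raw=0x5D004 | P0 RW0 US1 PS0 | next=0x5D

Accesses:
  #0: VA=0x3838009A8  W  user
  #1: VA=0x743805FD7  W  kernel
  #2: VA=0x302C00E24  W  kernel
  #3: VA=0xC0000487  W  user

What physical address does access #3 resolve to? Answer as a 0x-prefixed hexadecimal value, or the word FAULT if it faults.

Trace:
#0 VA=0x3838009A8 (w,user):
  [0] read 0x22 idx=14: raw=0x25007 flags P=1 W=1 U=1 S=0
  [1] read 0x25 idx=28: raw=0x28087 flags P=1 W=1 U=1 S=1
  → PA=0x289A8 (huge @L1)  (2 entries read)
#1 VA=0x743805FD7 (w,kernel):
  [0] read 0x22 idx=29: raw=0x2A007 flags P=1 W=1 U=1 S=0
  [1] read 0x2A idx=28: raw=0x2B007 flags P=1 W=1 U=1 S=0
  [2] read 0x2B idx=5: raw=0x2C007 flags P=1 W=1 U=1 S=0
  → PA=0x2CFD7  (3 entries read)
#2 VA=0x302C00E24 (w,kernel):
  [0] read 0x22 idx=12: raw=0x2D007 flags P=1 W=1 U=1 S=0
  [1] read 0x2D idx=22: raw=0x6E000 flags P=0 W=0 U=0 S=0
  ✗ PAGE_NOT_PRESENT  [2 reads]
#3 VA=0xC0000487 (w,user):
  [0] read 0x22 idx=3: raw=0x2F007 flags P=1 W=1 U=1 S=0
  [1] read 0x2F idx=0: raw=0x5D004 flags P=0 W=0 U=1 S=0
  ✗ PAGE_NOT_PRESENT  [2 reads]

Access #3 PA: FAULT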